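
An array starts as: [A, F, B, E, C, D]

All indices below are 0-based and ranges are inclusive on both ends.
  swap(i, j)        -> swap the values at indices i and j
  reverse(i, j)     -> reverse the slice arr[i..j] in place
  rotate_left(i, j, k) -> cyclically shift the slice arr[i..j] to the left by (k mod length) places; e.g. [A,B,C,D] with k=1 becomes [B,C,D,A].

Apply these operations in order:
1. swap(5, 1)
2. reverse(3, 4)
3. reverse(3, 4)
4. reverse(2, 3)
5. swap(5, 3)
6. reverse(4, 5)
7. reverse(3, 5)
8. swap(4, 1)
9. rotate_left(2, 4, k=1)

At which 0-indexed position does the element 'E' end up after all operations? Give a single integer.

Answer: 4

Derivation:
After 1 (swap(5, 1)): [A, D, B, E, C, F]
After 2 (reverse(3, 4)): [A, D, B, C, E, F]
After 3 (reverse(3, 4)): [A, D, B, E, C, F]
After 4 (reverse(2, 3)): [A, D, E, B, C, F]
After 5 (swap(5, 3)): [A, D, E, F, C, B]
After 6 (reverse(4, 5)): [A, D, E, F, B, C]
After 7 (reverse(3, 5)): [A, D, E, C, B, F]
After 8 (swap(4, 1)): [A, B, E, C, D, F]
After 9 (rotate_left(2, 4, k=1)): [A, B, C, D, E, F]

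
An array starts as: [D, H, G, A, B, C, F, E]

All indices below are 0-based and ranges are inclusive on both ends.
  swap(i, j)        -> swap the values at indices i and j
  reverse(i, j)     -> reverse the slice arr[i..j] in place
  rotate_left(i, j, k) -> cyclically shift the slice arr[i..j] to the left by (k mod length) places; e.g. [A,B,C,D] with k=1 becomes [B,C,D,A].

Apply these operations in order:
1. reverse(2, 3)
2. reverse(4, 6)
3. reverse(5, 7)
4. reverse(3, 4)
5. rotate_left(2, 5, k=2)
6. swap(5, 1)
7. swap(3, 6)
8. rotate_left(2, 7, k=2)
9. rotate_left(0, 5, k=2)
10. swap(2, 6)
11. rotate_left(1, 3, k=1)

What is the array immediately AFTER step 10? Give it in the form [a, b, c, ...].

After 1 (reverse(2, 3)): [D, H, A, G, B, C, F, E]
After 2 (reverse(4, 6)): [D, H, A, G, F, C, B, E]
After 3 (reverse(5, 7)): [D, H, A, G, F, E, B, C]
After 4 (reverse(3, 4)): [D, H, A, F, G, E, B, C]
After 5 (rotate_left(2, 5, k=2)): [D, H, G, E, A, F, B, C]
After 6 (swap(5, 1)): [D, F, G, E, A, H, B, C]
After 7 (swap(3, 6)): [D, F, G, B, A, H, E, C]
After 8 (rotate_left(2, 7, k=2)): [D, F, A, H, E, C, G, B]
After 9 (rotate_left(0, 5, k=2)): [A, H, E, C, D, F, G, B]
After 10 (swap(2, 6)): [A, H, G, C, D, F, E, B]

Answer: [A, H, G, C, D, F, E, B]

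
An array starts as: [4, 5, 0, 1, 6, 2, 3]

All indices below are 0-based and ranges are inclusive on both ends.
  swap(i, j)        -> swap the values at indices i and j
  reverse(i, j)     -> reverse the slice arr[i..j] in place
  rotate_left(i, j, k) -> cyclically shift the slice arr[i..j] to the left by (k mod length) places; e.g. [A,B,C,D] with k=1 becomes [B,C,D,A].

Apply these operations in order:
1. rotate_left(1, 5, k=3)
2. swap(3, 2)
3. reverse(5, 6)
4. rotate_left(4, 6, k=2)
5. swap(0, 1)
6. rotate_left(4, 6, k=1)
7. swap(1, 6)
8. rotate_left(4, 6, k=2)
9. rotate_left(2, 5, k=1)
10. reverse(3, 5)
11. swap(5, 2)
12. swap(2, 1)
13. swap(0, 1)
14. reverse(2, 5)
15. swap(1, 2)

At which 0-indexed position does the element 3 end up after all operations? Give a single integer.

After 1 (rotate_left(1, 5, k=3)): [4, 6, 2, 5, 0, 1, 3]
After 2 (swap(3, 2)): [4, 6, 5, 2, 0, 1, 3]
After 3 (reverse(5, 6)): [4, 6, 5, 2, 0, 3, 1]
After 4 (rotate_left(4, 6, k=2)): [4, 6, 5, 2, 1, 0, 3]
After 5 (swap(0, 1)): [6, 4, 5, 2, 1, 0, 3]
After 6 (rotate_left(4, 6, k=1)): [6, 4, 5, 2, 0, 3, 1]
After 7 (swap(1, 6)): [6, 1, 5, 2, 0, 3, 4]
After 8 (rotate_left(4, 6, k=2)): [6, 1, 5, 2, 4, 0, 3]
After 9 (rotate_left(2, 5, k=1)): [6, 1, 2, 4, 0, 5, 3]
After 10 (reverse(3, 5)): [6, 1, 2, 5, 0, 4, 3]
After 11 (swap(5, 2)): [6, 1, 4, 5, 0, 2, 3]
After 12 (swap(2, 1)): [6, 4, 1, 5, 0, 2, 3]
After 13 (swap(0, 1)): [4, 6, 1, 5, 0, 2, 3]
After 14 (reverse(2, 5)): [4, 6, 2, 0, 5, 1, 3]
After 15 (swap(1, 2)): [4, 2, 6, 0, 5, 1, 3]

Answer: 6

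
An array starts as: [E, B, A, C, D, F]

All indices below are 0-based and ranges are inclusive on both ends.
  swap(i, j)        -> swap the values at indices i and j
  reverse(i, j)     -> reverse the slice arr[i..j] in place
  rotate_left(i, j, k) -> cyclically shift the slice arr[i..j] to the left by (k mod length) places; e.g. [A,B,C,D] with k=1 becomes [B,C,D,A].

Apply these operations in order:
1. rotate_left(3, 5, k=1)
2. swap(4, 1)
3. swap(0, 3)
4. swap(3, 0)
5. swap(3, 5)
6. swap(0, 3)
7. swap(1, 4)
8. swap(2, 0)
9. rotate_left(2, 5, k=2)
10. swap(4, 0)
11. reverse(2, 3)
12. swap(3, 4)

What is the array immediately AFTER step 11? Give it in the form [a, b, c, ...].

Answer: [C, B, D, F, A, E]

Derivation:
After 1 (rotate_left(3, 5, k=1)): [E, B, A, D, F, C]
After 2 (swap(4, 1)): [E, F, A, D, B, C]
After 3 (swap(0, 3)): [D, F, A, E, B, C]
After 4 (swap(3, 0)): [E, F, A, D, B, C]
After 5 (swap(3, 5)): [E, F, A, C, B, D]
After 6 (swap(0, 3)): [C, F, A, E, B, D]
After 7 (swap(1, 4)): [C, B, A, E, F, D]
After 8 (swap(2, 0)): [A, B, C, E, F, D]
After 9 (rotate_left(2, 5, k=2)): [A, B, F, D, C, E]
After 10 (swap(4, 0)): [C, B, F, D, A, E]
After 11 (reverse(2, 3)): [C, B, D, F, A, E]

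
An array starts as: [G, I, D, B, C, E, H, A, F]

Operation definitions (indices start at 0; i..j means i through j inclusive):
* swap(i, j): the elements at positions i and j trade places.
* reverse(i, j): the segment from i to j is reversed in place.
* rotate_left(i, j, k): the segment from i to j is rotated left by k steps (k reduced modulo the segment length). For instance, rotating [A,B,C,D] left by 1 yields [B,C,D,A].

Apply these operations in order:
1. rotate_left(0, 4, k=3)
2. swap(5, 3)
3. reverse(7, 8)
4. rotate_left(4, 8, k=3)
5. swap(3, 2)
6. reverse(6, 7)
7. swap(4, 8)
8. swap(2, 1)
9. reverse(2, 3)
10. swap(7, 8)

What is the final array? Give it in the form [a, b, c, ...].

Answer: [B, E, G, C, H, A, I, F, D]

Derivation:
After 1 (rotate_left(0, 4, k=3)): [B, C, G, I, D, E, H, A, F]
After 2 (swap(5, 3)): [B, C, G, E, D, I, H, A, F]
After 3 (reverse(7, 8)): [B, C, G, E, D, I, H, F, A]
After 4 (rotate_left(4, 8, k=3)): [B, C, G, E, F, A, D, I, H]
After 5 (swap(3, 2)): [B, C, E, G, F, A, D, I, H]
After 6 (reverse(6, 7)): [B, C, E, G, F, A, I, D, H]
After 7 (swap(4, 8)): [B, C, E, G, H, A, I, D, F]
After 8 (swap(2, 1)): [B, E, C, G, H, A, I, D, F]
After 9 (reverse(2, 3)): [B, E, G, C, H, A, I, D, F]
After 10 (swap(7, 8)): [B, E, G, C, H, A, I, F, D]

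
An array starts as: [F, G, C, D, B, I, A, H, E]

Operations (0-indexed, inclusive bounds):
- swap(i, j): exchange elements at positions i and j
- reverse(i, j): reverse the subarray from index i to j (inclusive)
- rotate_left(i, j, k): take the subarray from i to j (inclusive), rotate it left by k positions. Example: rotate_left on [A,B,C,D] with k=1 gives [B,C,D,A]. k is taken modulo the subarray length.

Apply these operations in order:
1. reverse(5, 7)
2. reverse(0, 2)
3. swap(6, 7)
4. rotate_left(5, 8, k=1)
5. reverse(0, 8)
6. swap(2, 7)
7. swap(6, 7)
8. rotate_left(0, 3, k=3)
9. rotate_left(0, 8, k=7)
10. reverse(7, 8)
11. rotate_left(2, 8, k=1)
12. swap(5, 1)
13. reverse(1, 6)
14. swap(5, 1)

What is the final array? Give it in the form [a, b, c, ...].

Answer: [F, H, C, G, E, A, B, D, I]

Derivation:
After 1 (reverse(5, 7)): [F, G, C, D, B, H, A, I, E]
After 2 (reverse(0, 2)): [C, G, F, D, B, H, A, I, E]
After 3 (swap(6, 7)): [C, G, F, D, B, H, I, A, E]
After 4 (rotate_left(5, 8, k=1)): [C, G, F, D, B, I, A, E, H]
After 5 (reverse(0, 8)): [H, E, A, I, B, D, F, G, C]
After 6 (swap(2, 7)): [H, E, G, I, B, D, F, A, C]
After 7 (swap(6, 7)): [H, E, G, I, B, D, A, F, C]
After 8 (rotate_left(0, 3, k=3)): [I, H, E, G, B, D, A, F, C]
After 9 (rotate_left(0, 8, k=7)): [F, C, I, H, E, G, B, D, A]
After 10 (reverse(7, 8)): [F, C, I, H, E, G, B, A, D]
After 11 (rotate_left(2, 8, k=1)): [F, C, H, E, G, B, A, D, I]
After 12 (swap(5, 1)): [F, B, H, E, G, C, A, D, I]
After 13 (reverse(1, 6)): [F, A, C, G, E, H, B, D, I]
After 14 (swap(5, 1)): [F, H, C, G, E, A, B, D, I]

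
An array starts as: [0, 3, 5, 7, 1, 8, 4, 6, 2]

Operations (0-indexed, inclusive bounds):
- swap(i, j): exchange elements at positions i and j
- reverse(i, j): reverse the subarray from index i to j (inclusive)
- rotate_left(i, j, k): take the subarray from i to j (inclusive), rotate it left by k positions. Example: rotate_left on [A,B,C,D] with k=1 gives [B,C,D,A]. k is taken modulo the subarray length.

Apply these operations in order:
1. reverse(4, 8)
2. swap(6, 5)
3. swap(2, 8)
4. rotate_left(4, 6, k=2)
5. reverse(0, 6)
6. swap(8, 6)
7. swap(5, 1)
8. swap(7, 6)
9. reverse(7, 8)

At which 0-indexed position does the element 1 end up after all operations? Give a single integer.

Answer: 4

Derivation:
After 1 (reverse(4, 8)): [0, 3, 5, 7, 2, 6, 4, 8, 1]
After 2 (swap(6, 5)): [0, 3, 5, 7, 2, 4, 6, 8, 1]
After 3 (swap(2, 8)): [0, 3, 1, 7, 2, 4, 6, 8, 5]
After 4 (rotate_left(4, 6, k=2)): [0, 3, 1, 7, 6, 2, 4, 8, 5]
After 5 (reverse(0, 6)): [4, 2, 6, 7, 1, 3, 0, 8, 5]
After 6 (swap(8, 6)): [4, 2, 6, 7, 1, 3, 5, 8, 0]
After 7 (swap(5, 1)): [4, 3, 6, 7, 1, 2, 5, 8, 0]
After 8 (swap(7, 6)): [4, 3, 6, 7, 1, 2, 8, 5, 0]
After 9 (reverse(7, 8)): [4, 3, 6, 7, 1, 2, 8, 0, 5]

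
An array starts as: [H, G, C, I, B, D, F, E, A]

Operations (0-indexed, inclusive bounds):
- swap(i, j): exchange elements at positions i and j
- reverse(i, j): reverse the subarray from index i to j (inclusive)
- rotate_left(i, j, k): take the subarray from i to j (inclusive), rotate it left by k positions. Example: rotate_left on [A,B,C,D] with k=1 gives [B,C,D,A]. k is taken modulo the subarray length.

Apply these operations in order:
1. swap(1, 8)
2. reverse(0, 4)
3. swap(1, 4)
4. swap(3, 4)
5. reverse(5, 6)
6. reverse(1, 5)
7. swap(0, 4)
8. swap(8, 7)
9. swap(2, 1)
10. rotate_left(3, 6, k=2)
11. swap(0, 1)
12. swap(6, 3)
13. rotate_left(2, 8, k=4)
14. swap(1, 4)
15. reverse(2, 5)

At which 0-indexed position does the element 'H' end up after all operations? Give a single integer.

Answer: 5

Derivation:
After 1 (swap(1, 8)): [H, A, C, I, B, D, F, E, G]
After 2 (reverse(0, 4)): [B, I, C, A, H, D, F, E, G]
After 3 (swap(1, 4)): [B, H, C, A, I, D, F, E, G]
After 4 (swap(3, 4)): [B, H, C, I, A, D, F, E, G]
After 5 (reverse(5, 6)): [B, H, C, I, A, F, D, E, G]
After 6 (reverse(1, 5)): [B, F, A, I, C, H, D, E, G]
After 7 (swap(0, 4)): [C, F, A, I, B, H, D, E, G]
After 8 (swap(8, 7)): [C, F, A, I, B, H, D, G, E]
After 9 (swap(2, 1)): [C, A, F, I, B, H, D, G, E]
After 10 (rotate_left(3, 6, k=2)): [C, A, F, H, D, I, B, G, E]
After 11 (swap(0, 1)): [A, C, F, H, D, I, B, G, E]
After 12 (swap(6, 3)): [A, C, F, B, D, I, H, G, E]
After 13 (rotate_left(2, 8, k=4)): [A, C, H, G, E, F, B, D, I]
After 14 (swap(1, 4)): [A, E, H, G, C, F, B, D, I]
After 15 (reverse(2, 5)): [A, E, F, C, G, H, B, D, I]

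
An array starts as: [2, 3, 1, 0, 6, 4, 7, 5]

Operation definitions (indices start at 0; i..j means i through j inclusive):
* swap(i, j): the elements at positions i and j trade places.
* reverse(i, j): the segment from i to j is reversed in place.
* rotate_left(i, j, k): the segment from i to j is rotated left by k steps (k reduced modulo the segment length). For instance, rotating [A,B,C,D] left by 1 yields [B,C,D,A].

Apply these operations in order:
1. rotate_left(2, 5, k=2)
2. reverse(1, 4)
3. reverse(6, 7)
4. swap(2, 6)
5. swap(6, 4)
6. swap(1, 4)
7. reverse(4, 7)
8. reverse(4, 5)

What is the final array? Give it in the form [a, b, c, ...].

Answer: [2, 4, 5, 6, 3, 7, 0, 1]

Derivation:
After 1 (rotate_left(2, 5, k=2)): [2, 3, 6, 4, 1, 0, 7, 5]
After 2 (reverse(1, 4)): [2, 1, 4, 6, 3, 0, 7, 5]
After 3 (reverse(6, 7)): [2, 1, 4, 6, 3, 0, 5, 7]
After 4 (swap(2, 6)): [2, 1, 5, 6, 3, 0, 4, 7]
After 5 (swap(6, 4)): [2, 1, 5, 6, 4, 0, 3, 7]
After 6 (swap(1, 4)): [2, 4, 5, 6, 1, 0, 3, 7]
After 7 (reverse(4, 7)): [2, 4, 5, 6, 7, 3, 0, 1]
After 8 (reverse(4, 5)): [2, 4, 5, 6, 3, 7, 0, 1]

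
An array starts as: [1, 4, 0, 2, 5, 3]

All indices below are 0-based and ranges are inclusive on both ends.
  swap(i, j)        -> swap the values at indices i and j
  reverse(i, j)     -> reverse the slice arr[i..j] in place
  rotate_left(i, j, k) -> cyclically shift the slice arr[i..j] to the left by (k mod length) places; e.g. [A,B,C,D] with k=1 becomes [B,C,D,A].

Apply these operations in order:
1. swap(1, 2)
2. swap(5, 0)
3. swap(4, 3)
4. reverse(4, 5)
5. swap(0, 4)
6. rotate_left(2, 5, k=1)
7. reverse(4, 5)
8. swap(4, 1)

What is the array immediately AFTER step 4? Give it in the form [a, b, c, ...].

After 1 (swap(1, 2)): [1, 0, 4, 2, 5, 3]
After 2 (swap(5, 0)): [3, 0, 4, 2, 5, 1]
After 3 (swap(4, 3)): [3, 0, 4, 5, 2, 1]
After 4 (reverse(4, 5)): [3, 0, 4, 5, 1, 2]

Answer: [3, 0, 4, 5, 1, 2]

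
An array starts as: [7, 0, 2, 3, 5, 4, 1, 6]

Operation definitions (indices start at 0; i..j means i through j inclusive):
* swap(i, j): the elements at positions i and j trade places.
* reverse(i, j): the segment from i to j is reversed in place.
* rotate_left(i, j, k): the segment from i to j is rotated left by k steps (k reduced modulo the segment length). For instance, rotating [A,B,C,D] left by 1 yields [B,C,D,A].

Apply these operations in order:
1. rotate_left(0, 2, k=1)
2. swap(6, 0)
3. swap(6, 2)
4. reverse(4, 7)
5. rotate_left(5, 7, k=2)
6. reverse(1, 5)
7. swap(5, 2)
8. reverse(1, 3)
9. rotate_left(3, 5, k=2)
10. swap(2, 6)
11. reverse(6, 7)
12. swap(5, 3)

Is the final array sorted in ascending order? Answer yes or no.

Answer: no

Derivation:
After 1 (rotate_left(0, 2, k=1)): [0, 2, 7, 3, 5, 4, 1, 6]
After 2 (swap(6, 0)): [1, 2, 7, 3, 5, 4, 0, 6]
After 3 (swap(6, 2)): [1, 2, 0, 3, 5, 4, 7, 6]
After 4 (reverse(4, 7)): [1, 2, 0, 3, 6, 7, 4, 5]
After 5 (rotate_left(5, 7, k=2)): [1, 2, 0, 3, 6, 5, 7, 4]
After 6 (reverse(1, 5)): [1, 5, 6, 3, 0, 2, 7, 4]
After 7 (swap(5, 2)): [1, 5, 2, 3, 0, 6, 7, 4]
After 8 (reverse(1, 3)): [1, 3, 2, 5, 0, 6, 7, 4]
After 9 (rotate_left(3, 5, k=2)): [1, 3, 2, 6, 5, 0, 7, 4]
After 10 (swap(2, 6)): [1, 3, 7, 6, 5, 0, 2, 4]
After 11 (reverse(6, 7)): [1, 3, 7, 6, 5, 0, 4, 2]
After 12 (swap(5, 3)): [1, 3, 7, 0, 5, 6, 4, 2]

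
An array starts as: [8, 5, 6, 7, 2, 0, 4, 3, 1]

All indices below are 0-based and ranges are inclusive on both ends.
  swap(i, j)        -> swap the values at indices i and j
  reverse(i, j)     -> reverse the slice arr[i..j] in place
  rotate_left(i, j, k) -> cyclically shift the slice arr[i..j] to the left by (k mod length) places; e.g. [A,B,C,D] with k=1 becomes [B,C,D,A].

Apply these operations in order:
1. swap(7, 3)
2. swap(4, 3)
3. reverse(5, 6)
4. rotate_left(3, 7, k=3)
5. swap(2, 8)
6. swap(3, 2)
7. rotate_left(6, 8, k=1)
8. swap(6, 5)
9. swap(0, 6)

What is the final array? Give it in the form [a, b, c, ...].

After 1 (swap(7, 3)): [8, 5, 6, 3, 2, 0, 4, 7, 1]
After 2 (swap(4, 3)): [8, 5, 6, 2, 3, 0, 4, 7, 1]
After 3 (reverse(5, 6)): [8, 5, 6, 2, 3, 4, 0, 7, 1]
After 4 (rotate_left(3, 7, k=3)): [8, 5, 6, 0, 7, 2, 3, 4, 1]
After 5 (swap(2, 8)): [8, 5, 1, 0, 7, 2, 3, 4, 6]
After 6 (swap(3, 2)): [8, 5, 0, 1, 7, 2, 3, 4, 6]
After 7 (rotate_left(6, 8, k=1)): [8, 5, 0, 1, 7, 2, 4, 6, 3]
After 8 (swap(6, 5)): [8, 5, 0, 1, 7, 4, 2, 6, 3]
After 9 (swap(0, 6)): [2, 5, 0, 1, 7, 4, 8, 6, 3]

Answer: [2, 5, 0, 1, 7, 4, 8, 6, 3]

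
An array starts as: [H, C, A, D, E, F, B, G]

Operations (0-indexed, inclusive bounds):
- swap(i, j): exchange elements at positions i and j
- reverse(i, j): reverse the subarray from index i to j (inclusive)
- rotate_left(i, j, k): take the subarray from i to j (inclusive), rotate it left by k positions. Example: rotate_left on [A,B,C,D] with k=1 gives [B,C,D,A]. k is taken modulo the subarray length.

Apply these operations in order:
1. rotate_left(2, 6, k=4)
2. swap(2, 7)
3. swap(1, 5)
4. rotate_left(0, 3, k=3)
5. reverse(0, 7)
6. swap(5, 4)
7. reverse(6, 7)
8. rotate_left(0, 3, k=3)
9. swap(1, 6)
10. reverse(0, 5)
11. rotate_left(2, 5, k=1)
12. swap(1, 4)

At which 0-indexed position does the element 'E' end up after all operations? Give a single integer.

Answer: 4

Derivation:
After 1 (rotate_left(2, 6, k=4)): [H, C, B, A, D, E, F, G]
After 2 (swap(2, 7)): [H, C, G, A, D, E, F, B]
After 3 (swap(1, 5)): [H, E, G, A, D, C, F, B]
After 4 (rotate_left(0, 3, k=3)): [A, H, E, G, D, C, F, B]
After 5 (reverse(0, 7)): [B, F, C, D, G, E, H, A]
After 6 (swap(5, 4)): [B, F, C, D, E, G, H, A]
After 7 (reverse(6, 7)): [B, F, C, D, E, G, A, H]
After 8 (rotate_left(0, 3, k=3)): [D, B, F, C, E, G, A, H]
After 9 (swap(1, 6)): [D, A, F, C, E, G, B, H]
After 10 (reverse(0, 5)): [G, E, C, F, A, D, B, H]
After 11 (rotate_left(2, 5, k=1)): [G, E, F, A, D, C, B, H]
After 12 (swap(1, 4)): [G, D, F, A, E, C, B, H]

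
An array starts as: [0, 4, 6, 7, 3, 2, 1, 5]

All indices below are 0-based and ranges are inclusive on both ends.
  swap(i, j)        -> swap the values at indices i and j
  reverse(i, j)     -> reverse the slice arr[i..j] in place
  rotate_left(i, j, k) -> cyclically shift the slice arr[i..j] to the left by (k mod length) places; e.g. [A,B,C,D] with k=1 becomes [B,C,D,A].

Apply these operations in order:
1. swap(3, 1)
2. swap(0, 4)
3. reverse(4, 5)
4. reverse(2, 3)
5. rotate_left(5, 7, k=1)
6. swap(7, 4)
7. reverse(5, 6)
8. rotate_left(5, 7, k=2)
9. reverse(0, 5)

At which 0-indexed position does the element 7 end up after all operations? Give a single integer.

After 1 (swap(3, 1)): [0, 7, 6, 4, 3, 2, 1, 5]
After 2 (swap(0, 4)): [3, 7, 6, 4, 0, 2, 1, 5]
After 3 (reverse(4, 5)): [3, 7, 6, 4, 2, 0, 1, 5]
After 4 (reverse(2, 3)): [3, 7, 4, 6, 2, 0, 1, 5]
After 5 (rotate_left(5, 7, k=1)): [3, 7, 4, 6, 2, 1, 5, 0]
After 6 (swap(7, 4)): [3, 7, 4, 6, 0, 1, 5, 2]
After 7 (reverse(5, 6)): [3, 7, 4, 6, 0, 5, 1, 2]
After 8 (rotate_left(5, 7, k=2)): [3, 7, 4, 6, 0, 2, 5, 1]
After 9 (reverse(0, 5)): [2, 0, 6, 4, 7, 3, 5, 1]

Answer: 4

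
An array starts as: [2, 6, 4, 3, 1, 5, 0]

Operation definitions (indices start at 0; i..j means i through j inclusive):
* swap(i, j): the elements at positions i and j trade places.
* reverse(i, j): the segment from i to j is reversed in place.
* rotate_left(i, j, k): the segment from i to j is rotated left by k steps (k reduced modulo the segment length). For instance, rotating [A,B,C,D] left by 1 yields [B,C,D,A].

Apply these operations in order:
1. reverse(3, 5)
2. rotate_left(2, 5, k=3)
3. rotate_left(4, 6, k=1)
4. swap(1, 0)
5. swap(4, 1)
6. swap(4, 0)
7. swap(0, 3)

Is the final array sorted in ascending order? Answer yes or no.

After 1 (reverse(3, 5)): [2, 6, 4, 5, 1, 3, 0]
After 2 (rotate_left(2, 5, k=3)): [2, 6, 3, 4, 5, 1, 0]
After 3 (rotate_left(4, 6, k=1)): [2, 6, 3, 4, 1, 0, 5]
After 4 (swap(1, 0)): [6, 2, 3, 4, 1, 0, 5]
After 5 (swap(4, 1)): [6, 1, 3, 4, 2, 0, 5]
After 6 (swap(4, 0)): [2, 1, 3, 4, 6, 0, 5]
After 7 (swap(0, 3)): [4, 1, 3, 2, 6, 0, 5]

Answer: no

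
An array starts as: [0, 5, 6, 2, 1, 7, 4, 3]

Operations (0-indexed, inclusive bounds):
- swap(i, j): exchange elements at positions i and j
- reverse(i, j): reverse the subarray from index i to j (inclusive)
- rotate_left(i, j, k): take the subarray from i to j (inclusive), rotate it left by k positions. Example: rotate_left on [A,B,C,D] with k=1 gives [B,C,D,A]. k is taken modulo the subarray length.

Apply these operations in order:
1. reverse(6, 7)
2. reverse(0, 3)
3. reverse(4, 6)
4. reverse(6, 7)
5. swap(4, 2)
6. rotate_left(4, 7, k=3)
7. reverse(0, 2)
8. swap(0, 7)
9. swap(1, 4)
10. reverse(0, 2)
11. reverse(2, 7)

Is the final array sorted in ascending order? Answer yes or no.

Answer: no

Derivation:
After 1 (reverse(6, 7)): [0, 5, 6, 2, 1, 7, 3, 4]
After 2 (reverse(0, 3)): [2, 6, 5, 0, 1, 7, 3, 4]
After 3 (reverse(4, 6)): [2, 6, 5, 0, 3, 7, 1, 4]
After 4 (reverse(6, 7)): [2, 6, 5, 0, 3, 7, 4, 1]
After 5 (swap(4, 2)): [2, 6, 3, 0, 5, 7, 4, 1]
After 6 (rotate_left(4, 7, k=3)): [2, 6, 3, 0, 1, 5, 7, 4]
After 7 (reverse(0, 2)): [3, 6, 2, 0, 1, 5, 7, 4]
After 8 (swap(0, 7)): [4, 6, 2, 0, 1, 5, 7, 3]
After 9 (swap(1, 4)): [4, 1, 2, 0, 6, 5, 7, 3]
After 10 (reverse(0, 2)): [2, 1, 4, 0, 6, 5, 7, 3]
After 11 (reverse(2, 7)): [2, 1, 3, 7, 5, 6, 0, 4]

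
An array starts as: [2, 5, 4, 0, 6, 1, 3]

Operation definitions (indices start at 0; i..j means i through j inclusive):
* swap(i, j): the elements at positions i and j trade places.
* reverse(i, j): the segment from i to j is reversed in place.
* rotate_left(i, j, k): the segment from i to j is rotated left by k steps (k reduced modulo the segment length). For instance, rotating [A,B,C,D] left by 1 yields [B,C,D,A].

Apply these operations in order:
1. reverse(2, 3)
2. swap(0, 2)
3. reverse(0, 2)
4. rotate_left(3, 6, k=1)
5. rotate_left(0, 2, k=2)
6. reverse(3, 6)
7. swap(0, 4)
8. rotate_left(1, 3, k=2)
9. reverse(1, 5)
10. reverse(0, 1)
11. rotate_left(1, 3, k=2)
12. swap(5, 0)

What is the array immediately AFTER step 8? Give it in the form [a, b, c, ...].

After 1 (reverse(2, 3)): [2, 5, 0, 4, 6, 1, 3]
After 2 (swap(0, 2)): [0, 5, 2, 4, 6, 1, 3]
After 3 (reverse(0, 2)): [2, 5, 0, 4, 6, 1, 3]
After 4 (rotate_left(3, 6, k=1)): [2, 5, 0, 6, 1, 3, 4]
After 5 (rotate_left(0, 2, k=2)): [0, 2, 5, 6, 1, 3, 4]
After 6 (reverse(3, 6)): [0, 2, 5, 4, 3, 1, 6]
After 7 (swap(0, 4)): [3, 2, 5, 4, 0, 1, 6]
After 8 (rotate_left(1, 3, k=2)): [3, 4, 2, 5, 0, 1, 6]

Answer: [3, 4, 2, 5, 0, 1, 6]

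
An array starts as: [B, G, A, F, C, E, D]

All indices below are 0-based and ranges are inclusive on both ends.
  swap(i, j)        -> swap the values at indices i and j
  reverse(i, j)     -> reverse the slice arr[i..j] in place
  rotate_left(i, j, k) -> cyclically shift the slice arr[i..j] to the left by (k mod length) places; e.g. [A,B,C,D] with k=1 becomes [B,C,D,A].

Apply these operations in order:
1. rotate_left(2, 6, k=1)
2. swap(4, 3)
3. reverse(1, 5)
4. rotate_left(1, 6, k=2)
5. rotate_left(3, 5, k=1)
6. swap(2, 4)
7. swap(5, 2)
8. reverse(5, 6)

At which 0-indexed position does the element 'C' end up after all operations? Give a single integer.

Answer: 5

Derivation:
After 1 (rotate_left(2, 6, k=1)): [B, G, F, C, E, D, A]
After 2 (swap(4, 3)): [B, G, F, E, C, D, A]
After 3 (reverse(1, 5)): [B, D, C, E, F, G, A]
After 4 (rotate_left(1, 6, k=2)): [B, E, F, G, A, D, C]
After 5 (rotate_left(3, 5, k=1)): [B, E, F, A, D, G, C]
After 6 (swap(2, 4)): [B, E, D, A, F, G, C]
After 7 (swap(5, 2)): [B, E, G, A, F, D, C]
After 8 (reverse(5, 6)): [B, E, G, A, F, C, D]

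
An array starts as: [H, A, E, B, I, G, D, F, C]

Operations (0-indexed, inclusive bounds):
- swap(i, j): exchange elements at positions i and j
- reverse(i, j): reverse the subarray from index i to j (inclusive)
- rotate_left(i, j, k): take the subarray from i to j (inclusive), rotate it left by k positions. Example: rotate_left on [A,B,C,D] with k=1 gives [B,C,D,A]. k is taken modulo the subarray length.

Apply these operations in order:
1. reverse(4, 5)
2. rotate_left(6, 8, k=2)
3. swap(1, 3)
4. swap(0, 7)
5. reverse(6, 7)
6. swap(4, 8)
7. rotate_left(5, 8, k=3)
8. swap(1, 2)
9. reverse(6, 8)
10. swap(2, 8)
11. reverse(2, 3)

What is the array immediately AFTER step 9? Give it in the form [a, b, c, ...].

After 1 (reverse(4, 5)): [H, A, E, B, G, I, D, F, C]
After 2 (rotate_left(6, 8, k=2)): [H, A, E, B, G, I, C, D, F]
After 3 (swap(1, 3)): [H, B, E, A, G, I, C, D, F]
After 4 (swap(0, 7)): [D, B, E, A, G, I, C, H, F]
After 5 (reverse(6, 7)): [D, B, E, A, G, I, H, C, F]
After 6 (swap(4, 8)): [D, B, E, A, F, I, H, C, G]
After 7 (rotate_left(5, 8, k=3)): [D, B, E, A, F, G, I, H, C]
After 8 (swap(1, 2)): [D, E, B, A, F, G, I, H, C]
After 9 (reverse(6, 8)): [D, E, B, A, F, G, C, H, I]

Answer: [D, E, B, A, F, G, C, H, I]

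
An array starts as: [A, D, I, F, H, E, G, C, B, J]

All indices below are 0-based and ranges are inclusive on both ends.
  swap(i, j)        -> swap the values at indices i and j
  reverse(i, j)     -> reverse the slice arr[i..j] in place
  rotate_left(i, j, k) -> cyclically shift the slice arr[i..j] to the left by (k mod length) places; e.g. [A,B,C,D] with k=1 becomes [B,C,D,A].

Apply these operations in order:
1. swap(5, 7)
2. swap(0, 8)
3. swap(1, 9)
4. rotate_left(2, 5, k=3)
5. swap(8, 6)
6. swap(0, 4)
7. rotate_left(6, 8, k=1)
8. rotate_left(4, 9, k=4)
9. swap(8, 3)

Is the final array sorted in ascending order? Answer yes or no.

After 1 (swap(5, 7)): [A, D, I, F, H, C, G, E, B, J]
After 2 (swap(0, 8)): [B, D, I, F, H, C, G, E, A, J]
After 3 (swap(1, 9)): [B, J, I, F, H, C, G, E, A, D]
After 4 (rotate_left(2, 5, k=3)): [B, J, C, I, F, H, G, E, A, D]
After 5 (swap(8, 6)): [B, J, C, I, F, H, A, E, G, D]
After 6 (swap(0, 4)): [F, J, C, I, B, H, A, E, G, D]
After 7 (rotate_left(6, 8, k=1)): [F, J, C, I, B, H, E, G, A, D]
After 8 (rotate_left(4, 9, k=4)): [F, J, C, I, A, D, B, H, E, G]
After 9 (swap(8, 3)): [F, J, C, E, A, D, B, H, I, G]

Answer: no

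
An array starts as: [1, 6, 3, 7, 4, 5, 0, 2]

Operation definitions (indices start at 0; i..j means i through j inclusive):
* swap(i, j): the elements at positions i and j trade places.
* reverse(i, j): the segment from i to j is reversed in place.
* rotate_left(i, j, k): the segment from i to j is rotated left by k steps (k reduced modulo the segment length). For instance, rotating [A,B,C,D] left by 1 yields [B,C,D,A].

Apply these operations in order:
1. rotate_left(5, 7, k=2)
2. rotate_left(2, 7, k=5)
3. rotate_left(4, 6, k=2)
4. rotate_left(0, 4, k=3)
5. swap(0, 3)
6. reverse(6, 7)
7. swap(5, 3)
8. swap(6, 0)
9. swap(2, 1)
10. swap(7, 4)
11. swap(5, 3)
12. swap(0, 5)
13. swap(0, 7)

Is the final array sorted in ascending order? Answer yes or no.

Answer: yes

Derivation:
After 1 (rotate_left(5, 7, k=2)): [1, 6, 3, 7, 4, 2, 5, 0]
After 2 (rotate_left(2, 7, k=5)): [1, 6, 0, 3, 7, 4, 2, 5]
After 3 (rotate_left(4, 6, k=2)): [1, 6, 0, 3, 2, 7, 4, 5]
After 4 (rotate_left(0, 4, k=3)): [3, 2, 1, 6, 0, 7, 4, 5]
After 5 (swap(0, 3)): [6, 2, 1, 3, 0, 7, 4, 5]
After 6 (reverse(6, 7)): [6, 2, 1, 3, 0, 7, 5, 4]
After 7 (swap(5, 3)): [6, 2, 1, 7, 0, 3, 5, 4]
After 8 (swap(6, 0)): [5, 2, 1, 7, 0, 3, 6, 4]
After 9 (swap(2, 1)): [5, 1, 2, 7, 0, 3, 6, 4]
After 10 (swap(7, 4)): [5, 1, 2, 7, 4, 3, 6, 0]
After 11 (swap(5, 3)): [5, 1, 2, 3, 4, 7, 6, 0]
After 12 (swap(0, 5)): [7, 1, 2, 3, 4, 5, 6, 0]
After 13 (swap(0, 7)): [0, 1, 2, 3, 4, 5, 6, 7]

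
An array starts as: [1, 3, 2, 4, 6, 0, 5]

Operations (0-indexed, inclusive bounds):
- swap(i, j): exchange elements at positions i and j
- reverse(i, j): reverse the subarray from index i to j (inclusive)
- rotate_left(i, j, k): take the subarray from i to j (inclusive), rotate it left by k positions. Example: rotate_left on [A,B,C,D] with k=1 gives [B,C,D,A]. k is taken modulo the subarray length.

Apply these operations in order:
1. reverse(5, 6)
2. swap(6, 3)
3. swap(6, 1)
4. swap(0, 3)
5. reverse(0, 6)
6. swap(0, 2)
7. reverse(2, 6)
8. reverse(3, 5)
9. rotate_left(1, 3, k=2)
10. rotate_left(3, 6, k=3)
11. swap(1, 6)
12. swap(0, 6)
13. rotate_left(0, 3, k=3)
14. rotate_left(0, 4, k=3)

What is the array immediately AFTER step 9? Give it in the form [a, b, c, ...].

Answer: [6, 1, 5, 0, 2, 4, 3]

Derivation:
After 1 (reverse(5, 6)): [1, 3, 2, 4, 6, 5, 0]
After 2 (swap(6, 3)): [1, 3, 2, 0, 6, 5, 4]
After 3 (swap(6, 1)): [1, 4, 2, 0, 6, 5, 3]
After 4 (swap(0, 3)): [0, 4, 2, 1, 6, 5, 3]
After 5 (reverse(0, 6)): [3, 5, 6, 1, 2, 4, 0]
After 6 (swap(0, 2)): [6, 5, 3, 1, 2, 4, 0]
After 7 (reverse(2, 6)): [6, 5, 0, 4, 2, 1, 3]
After 8 (reverse(3, 5)): [6, 5, 0, 1, 2, 4, 3]
After 9 (rotate_left(1, 3, k=2)): [6, 1, 5, 0, 2, 4, 3]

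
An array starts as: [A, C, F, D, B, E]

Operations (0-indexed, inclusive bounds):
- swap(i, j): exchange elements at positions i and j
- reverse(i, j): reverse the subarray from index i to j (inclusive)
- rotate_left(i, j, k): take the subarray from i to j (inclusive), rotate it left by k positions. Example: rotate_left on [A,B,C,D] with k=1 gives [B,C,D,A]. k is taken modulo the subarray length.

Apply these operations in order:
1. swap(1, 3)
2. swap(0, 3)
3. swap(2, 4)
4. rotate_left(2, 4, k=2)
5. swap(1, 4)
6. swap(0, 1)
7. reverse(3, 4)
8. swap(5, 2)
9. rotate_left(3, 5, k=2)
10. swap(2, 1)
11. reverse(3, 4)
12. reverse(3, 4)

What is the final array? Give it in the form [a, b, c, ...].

Answer: [A, E, C, F, D, B]

Derivation:
After 1 (swap(1, 3)): [A, D, F, C, B, E]
After 2 (swap(0, 3)): [C, D, F, A, B, E]
After 3 (swap(2, 4)): [C, D, B, A, F, E]
After 4 (rotate_left(2, 4, k=2)): [C, D, F, B, A, E]
After 5 (swap(1, 4)): [C, A, F, B, D, E]
After 6 (swap(0, 1)): [A, C, F, B, D, E]
After 7 (reverse(3, 4)): [A, C, F, D, B, E]
After 8 (swap(5, 2)): [A, C, E, D, B, F]
After 9 (rotate_left(3, 5, k=2)): [A, C, E, F, D, B]
After 10 (swap(2, 1)): [A, E, C, F, D, B]
After 11 (reverse(3, 4)): [A, E, C, D, F, B]
After 12 (reverse(3, 4)): [A, E, C, F, D, B]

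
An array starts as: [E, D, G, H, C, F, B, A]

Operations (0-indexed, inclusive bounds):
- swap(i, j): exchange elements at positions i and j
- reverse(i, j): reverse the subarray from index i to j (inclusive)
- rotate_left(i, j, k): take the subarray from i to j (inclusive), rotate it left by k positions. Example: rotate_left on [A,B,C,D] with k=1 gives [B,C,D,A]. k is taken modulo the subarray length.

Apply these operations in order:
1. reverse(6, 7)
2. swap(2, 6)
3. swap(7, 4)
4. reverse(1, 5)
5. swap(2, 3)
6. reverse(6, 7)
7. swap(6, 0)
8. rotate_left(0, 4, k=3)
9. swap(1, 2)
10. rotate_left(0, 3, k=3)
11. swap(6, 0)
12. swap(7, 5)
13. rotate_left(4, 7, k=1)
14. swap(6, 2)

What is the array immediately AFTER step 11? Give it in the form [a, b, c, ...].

After 1 (reverse(6, 7)): [E, D, G, H, C, F, A, B]
After 2 (swap(2, 6)): [E, D, A, H, C, F, G, B]
After 3 (swap(7, 4)): [E, D, A, H, B, F, G, C]
After 4 (reverse(1, 5)): [E, F, B, H, A, D, G, C]
After 5 (swap(2, 3)): [E, F, H, B, A, D, G, C]
After 6 (reverse(6, 7)): [E, F, H, B, A, D, C, G]
After 7 (swap(6, 0)): [C, F, H, B, A, D, E, G]
After 8 (rotate_left(0, 4, k=3)): [B, A, C, F, H, D, E, G]
After 9 (swap(1, 2)): [B, C, A, F, H, D, E, G]
After 10 (rotate_left(0, 3, k=3)): [F, B, C, A, H, D, E, G]
After 11 (swap(6, 0)): [E, B, C, A, H, D, F, G]

Answer: [E, B, C, A, H, D, F, G]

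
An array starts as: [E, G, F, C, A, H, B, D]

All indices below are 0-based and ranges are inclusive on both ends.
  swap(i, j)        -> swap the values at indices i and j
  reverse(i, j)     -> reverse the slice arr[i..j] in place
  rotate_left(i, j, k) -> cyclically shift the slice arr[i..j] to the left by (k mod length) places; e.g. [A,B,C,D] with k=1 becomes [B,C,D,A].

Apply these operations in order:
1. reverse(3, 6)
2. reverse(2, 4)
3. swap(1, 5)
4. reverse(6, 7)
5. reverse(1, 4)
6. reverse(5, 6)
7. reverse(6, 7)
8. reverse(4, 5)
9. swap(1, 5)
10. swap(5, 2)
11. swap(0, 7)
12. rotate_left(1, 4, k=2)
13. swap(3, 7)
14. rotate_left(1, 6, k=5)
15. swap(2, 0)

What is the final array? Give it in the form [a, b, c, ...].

After 1 (reverse(3, 6)): [E, G, F, B, H, A, C, D]
After 2 (reverse(2, 4)): [E, G, H, B, F, A, C, D]
After 3 (swap(1, 5)): [E, A, H, B, F, G, C, D]
After 4 (reverse(6, 7)): [E, A, H, B, F, G, D, C]
After 5 (reverse(1, 4)): [E, F, B, H, A, G, D, C]
After 6 (reverse(5, 6)): [E, F, B, H, A, D, G, C]
After 7 (reverse(6, 7)): [E, F, B, H, A, D, C, G]
After 8 (reverse(4, 5)): [E, F, B, H, D, A, C, G]
After 9 (swap(1, 5)): [E, A, B, H, D, F, C, G]
After 10 (swap(5, 2)): [E, A, F, H, D, B, C, G]
After 11 (swap(0, 7)): [G, A, F, H, D, B, C, E]
After 12 (rotate_left(1, 4, k=2)): [G, H, D, A, F, B, C, E]
After 13 (swap(3, 7)): [G, H, D, E, F, B, C, A]
After 14 (rotate_left(1, 6, k=5)): [G, C, H, D, E, F, B, A]
After 15 (swap(2, 0)): [H, C, G, D, E, F, B, A]

Answer: [H, C, G, D, E, F, B, A]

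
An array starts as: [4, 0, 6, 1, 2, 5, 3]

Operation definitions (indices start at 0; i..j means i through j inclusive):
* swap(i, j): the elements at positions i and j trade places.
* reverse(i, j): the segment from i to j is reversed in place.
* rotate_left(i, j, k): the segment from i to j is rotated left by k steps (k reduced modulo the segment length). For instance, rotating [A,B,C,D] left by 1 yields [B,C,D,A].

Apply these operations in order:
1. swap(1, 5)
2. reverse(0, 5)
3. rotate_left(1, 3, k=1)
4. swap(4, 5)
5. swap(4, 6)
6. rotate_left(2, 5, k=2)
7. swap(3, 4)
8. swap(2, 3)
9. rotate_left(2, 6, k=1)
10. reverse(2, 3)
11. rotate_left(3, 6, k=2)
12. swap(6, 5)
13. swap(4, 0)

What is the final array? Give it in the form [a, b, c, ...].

After 1 (swap(1, 5)): [4, 5, 6, 1, 2, 0, 3]
After 2 (reverse(0, 5)): [0, 2, 1, 6, 5, 4, 3]
After 3 (rotate_left(1, 3, k=1)): [0, 1, 6, 2, 5, 4, 3]
After 4 (swap(4, 5)): [0, 1, 6, 2, 4, 5, 3]
After 5 (swap(4, 6)): [0, 1, 6, 2, 3, 5, 4]
After 6 (rotate_left(2, 5, k=2)): [0, 1, 3, 5, 6, 2, 4]
After 7 (swap(3, 4)): [0, 1, 3, 6, 5, 2, 4]
After 8 (swap(2, 3)): [0, 1, 6, 3, 5, 2, 4]
After 9 (rotate_left(2, 6, k=1)): [0, 1, 3, 5, 2, 4, 6]
After 10 (reverse(2, 3)): [0, 1, 5, 3, 2, 4, 6]
After 11 (rotate_left(3, 6, k=2)): [0, 1, 5, 4, 6, 3, 2]
After 12 (swap(6, 5)): [0, 1, 5, 4, 6, 2, 3]
After 13 (swap(4, 0)): [6, 1, 5, 4, 0, 2, 3]

Answer: [6, 1, 5, 4, 0, 2, 3]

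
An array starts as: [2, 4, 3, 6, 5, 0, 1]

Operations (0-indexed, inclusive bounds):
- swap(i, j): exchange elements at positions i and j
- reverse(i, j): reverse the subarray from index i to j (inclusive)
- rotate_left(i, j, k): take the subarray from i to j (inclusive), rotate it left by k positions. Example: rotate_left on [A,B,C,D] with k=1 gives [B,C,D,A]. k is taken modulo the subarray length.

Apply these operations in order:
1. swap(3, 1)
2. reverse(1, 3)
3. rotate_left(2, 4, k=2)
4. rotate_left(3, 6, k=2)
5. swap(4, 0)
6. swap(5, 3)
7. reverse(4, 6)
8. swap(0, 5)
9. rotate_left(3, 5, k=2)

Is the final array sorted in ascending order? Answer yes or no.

Answer: no

Derivation:
After 1 (swap(3, 1)): [2, 6, 3, 4, 5, 0, 1]
After 2 (reverse(1, 3)): [2, 4, 3, 6, 5, 0, 1]
After 3 (rotate_left(2, 4, k=2)): [2, 4, 5, 3, 6, 0, 1]
After 4 (rotate_left(3, 6, k=2)): [2, 4, 5, 0, 1, 3, 6]
After 5 (swap(4, 0)): [1, 4, 5, 0, 2, 3, 6]
After 6 (swap(5, 3)): [1, 4, 5, 3, 2, 0, 6]
After 7 (reverse(4, 6)): [1, 4, 5, 3, 6, 0, 2]
After 8 (swap(0, 5)): [0, 4, 5, 3, 6, 1, 2]
After 9 (rotate_left(3, 5, k=2)): [0, 4, 5, 1, 3, 6, 2]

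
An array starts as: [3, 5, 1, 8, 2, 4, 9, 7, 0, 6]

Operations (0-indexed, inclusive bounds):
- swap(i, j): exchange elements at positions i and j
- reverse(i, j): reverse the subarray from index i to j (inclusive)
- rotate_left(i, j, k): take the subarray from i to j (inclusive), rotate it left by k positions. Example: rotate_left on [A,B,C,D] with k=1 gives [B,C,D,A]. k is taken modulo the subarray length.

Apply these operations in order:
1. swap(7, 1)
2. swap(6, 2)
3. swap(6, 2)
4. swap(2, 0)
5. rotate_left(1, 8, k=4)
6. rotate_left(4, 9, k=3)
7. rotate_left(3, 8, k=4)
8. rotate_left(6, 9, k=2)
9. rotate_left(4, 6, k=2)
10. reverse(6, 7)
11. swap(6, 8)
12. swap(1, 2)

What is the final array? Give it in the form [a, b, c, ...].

After 1 (swap(7, 1)): [3, 7, 1, 8, 2, 4, 9, 5, 0, 6]
After 2 (swap(6, 2)): [3, 7, 9, 8, 2, 4, 1, 5, 0, 6]
After 3 (swap(6, 2)): [3, 7, 1, 8, 2, 4, 9, 5, 0, 6]
After 4 (swap(2, 0)): [1, 7, 3, 8, 2, 4, 9, 5, 0, 6]
After 5 (rotate_left(1, 8, k=4)): [1, 4, 9, 5, 0, 7, 3, 8, 2, 6]
After 6 (rotate_left(4, 9, k=3)): [1, 4, 9, 5, 8, 2, 6, 0, 7, 3]
After 7 (rotate_left(3, 8, k=4)): [1, 4, 9, 0, 7, 5, 8, 2, 6, 3]
After 8 (rotate_left(6, 9, k=2)): [1, 4, 9, 0, 7, 5, 6, 3, 8, 2]
After 9 (rotate_left(4, 6, k=2)): [1, 4, 9, 0, 6, 7, 5, 3, 8, 2]
After 10 (reverse(6, 7)): [1, 4, 9, 0, 6, 7, 3, 5, 8, 2]
After 11 (swap(6, 8)): [1, 4, 9, 0, 6, 7, 8, 5, 3, 2]
After 12 (swap(1, 2)): [1, 9, 4, 0, 6, 7, 8, 5, 3, 2]

Answer: [1, 9, 4, 0, 6, 7, 8, 5, 3, 2]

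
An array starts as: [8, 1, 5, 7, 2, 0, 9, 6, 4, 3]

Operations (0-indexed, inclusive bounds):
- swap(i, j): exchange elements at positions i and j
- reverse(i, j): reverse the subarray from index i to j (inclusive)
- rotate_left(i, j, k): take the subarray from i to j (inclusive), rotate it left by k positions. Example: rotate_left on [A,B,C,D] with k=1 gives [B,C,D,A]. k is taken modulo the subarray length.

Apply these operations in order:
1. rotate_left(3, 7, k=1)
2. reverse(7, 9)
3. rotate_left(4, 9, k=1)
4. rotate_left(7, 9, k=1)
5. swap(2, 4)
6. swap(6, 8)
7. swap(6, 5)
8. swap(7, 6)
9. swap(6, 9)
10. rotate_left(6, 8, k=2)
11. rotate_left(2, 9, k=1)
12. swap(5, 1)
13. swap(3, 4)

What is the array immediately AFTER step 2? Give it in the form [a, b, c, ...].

Answer: [8, 1, 5, 2, 0, 9, 6, 3, 4, 7]

Derivation:
After 1 (rotate_left(3, 7, k=1)): [8, 1, 5, 2, 0, 9, 6, 7, 4, 3]
After 2 (reverse(7, 9)): [8, 1, 5, 2, 0, 9, 6, 3, 4, 7]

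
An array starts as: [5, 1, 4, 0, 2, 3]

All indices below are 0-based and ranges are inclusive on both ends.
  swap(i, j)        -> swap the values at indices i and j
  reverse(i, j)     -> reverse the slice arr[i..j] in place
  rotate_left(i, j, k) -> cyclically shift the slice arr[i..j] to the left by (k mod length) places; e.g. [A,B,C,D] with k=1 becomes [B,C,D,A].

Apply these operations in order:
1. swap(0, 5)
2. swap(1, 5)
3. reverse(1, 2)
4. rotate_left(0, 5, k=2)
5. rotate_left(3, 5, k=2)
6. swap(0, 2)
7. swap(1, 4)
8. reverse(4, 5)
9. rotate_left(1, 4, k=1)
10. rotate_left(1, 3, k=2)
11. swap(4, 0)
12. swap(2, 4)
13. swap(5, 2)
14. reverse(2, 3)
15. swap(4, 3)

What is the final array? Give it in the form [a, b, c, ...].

Answer: [1, 3, 4, 5, 0, 2]

Derivation:
After 1 (swap(0, 5)): [3, 1, 4, 0, 2, 5]
After 2 (swap(1, 5)): [3, 5, 4, 0, 2, 1]
After 3 (reverse(1, 2)): [3, 4, 5, 0, 2, 1]
After 4 (rotate_left(0, 5, k=2)): [5, 0, 2, 1, 3, 4]
After 5 (rotate_left(3, 5, k=2)): [5, 0, 2, 4, 1, 3]
After 6 (swap(0, 2)): [2, 0, 5, 4, 1, 3]
After 7 (swap(1, 4)): [2, 1, 5, 4, 0, 3]
After 8 (reverse(4, 5)): [2, 1, 5, 4, 3, 0]
After 9 (rotate_left(1, 4, k=1)): [2, 5, 4, 3, 1, 0]
After 10 (rotate_left(1, 3, k=2)): [2, 3, 5, 4, 1, 0]
After 11 (swap(4, 0)): [1, 3, 5, 4, 2, 0]
After 12 (swap(2, 4)): [1, 3, 2, 4, 5, 0]
After 13 (swap(5, 2)): [1, 3, 0, 4, 5, 2]
After 14 (reverse(2, 3)): [1, 3, 4, 0, 5, 2]
After 15 (swap(4, 3)): [1, 3, 4, 5, 0, 2]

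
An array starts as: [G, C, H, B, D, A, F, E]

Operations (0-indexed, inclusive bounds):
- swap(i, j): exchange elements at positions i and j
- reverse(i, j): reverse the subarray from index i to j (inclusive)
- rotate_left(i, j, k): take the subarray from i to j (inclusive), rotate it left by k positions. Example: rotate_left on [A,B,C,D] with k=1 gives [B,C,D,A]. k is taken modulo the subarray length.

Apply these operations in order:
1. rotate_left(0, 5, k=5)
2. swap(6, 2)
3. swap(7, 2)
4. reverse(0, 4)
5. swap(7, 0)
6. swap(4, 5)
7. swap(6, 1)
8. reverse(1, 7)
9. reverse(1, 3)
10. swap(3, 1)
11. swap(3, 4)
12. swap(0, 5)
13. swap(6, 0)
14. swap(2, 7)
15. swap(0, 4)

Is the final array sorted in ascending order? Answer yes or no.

Answer: yes

Derivation:
After 1 (rotate_left(0, 5, k=5)): [A, G, C, H, B, D, F, E]
After 2 (swap(6, 2)): [A, G, F, H, B, D, C, E]
After 3 (swap(7, 2)): [A, G, E, H, B, D, C, F]
After 4 (reverse(0, 4)): [B, H, E, G, A, D, C, F]
After 5 (swap(7, 0)): [F, H, E, G, A, D, C, B]
After 6 (swap(4, 5)): [F, H, E, G, D, A, C, B]
After 7 (swap(6, 1)): [F, C, E, G, D, A, H, B]
After 8 (reverse(1, 7)): [F, B, H, A, D, G, E, C]
After 9 (reverse(1, 3)): [F, A, H, B, D, G, E, C]
After 10 (swap(3, 1)): [F, B, H, A, D, G, E, C]
After 11 (swap(3, 4)): [F, B, H, D, A, G, E, C]
After 12 (swap(0, 5)): [G, B, H, D, A, F, E, C]
After 13 (swap(6, 0)): [E, B, H, D, A, F, G, C]
After 14 (swap(2, 7)): [E, B, C, D, A, F, G, H]
After 15 (swap(0, 4)): [A, B, C, D, E, F, G, H]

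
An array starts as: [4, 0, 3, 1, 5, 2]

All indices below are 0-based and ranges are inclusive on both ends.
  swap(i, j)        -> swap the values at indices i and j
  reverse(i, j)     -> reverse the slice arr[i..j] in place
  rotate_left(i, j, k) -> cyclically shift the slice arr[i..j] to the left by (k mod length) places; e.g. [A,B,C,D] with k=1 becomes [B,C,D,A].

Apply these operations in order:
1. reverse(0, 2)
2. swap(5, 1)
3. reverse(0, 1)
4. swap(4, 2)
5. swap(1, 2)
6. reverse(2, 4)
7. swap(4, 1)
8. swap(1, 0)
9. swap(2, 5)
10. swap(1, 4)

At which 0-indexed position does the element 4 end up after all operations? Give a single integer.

Answer: 5

Derivation:
After 1 (reverse(0, 2)): [3, 0, 4, 1, 5, 2]
After 2 (swap(5, 1)): [3, 2, 4, 1, 5, 0]
After 3 (reverse(0, 1)): [2, 3, 4, 1, 5, 0]
After 4 (swap(4, 2)): [2, 3, 5, 1, 4, 0]
After 5 (swap(1, 2)): [2, 5, 3, 1, 4, 0]
After 6 (reverse(2, 4)): [2, 5, 4, 1, 3, 0]
After 7 (swap(4, 1)): [2, 3, 4, 1, 5, 0]
After 8 (swap(1, 0)): [3, 2, 4, 1, 5, 0]
After 9 (swap(2, 5)): [3, 2, 0, 1, 5, 4]
After 10 (swap(1, 4)): [3, 5, 0, 1, 2, 4]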